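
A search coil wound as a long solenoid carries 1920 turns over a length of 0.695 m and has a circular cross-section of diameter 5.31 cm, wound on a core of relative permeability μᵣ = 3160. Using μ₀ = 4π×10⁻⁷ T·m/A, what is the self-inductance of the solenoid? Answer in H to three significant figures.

A = π(d/2)² = π(2.655×10^-2 m)² = 2.2145×10^-3 m².
For a long solenoid, L = μ₀μᵣN²A/ℓ.
L = (4π×10⁻⁷)(3160)(1920)²(2.2145×10^-3)/(0.695 m) = 46.64 H.

L ≈ 46.6 H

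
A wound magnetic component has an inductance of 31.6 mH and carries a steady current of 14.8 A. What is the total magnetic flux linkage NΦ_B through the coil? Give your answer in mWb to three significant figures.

NΦ_B ≈ 468 mWb

From L = NΦ_B/I, the flux linkage is NΦ_B = LI.
NΦ_B = (3.160×10^-2 H)(14.8 A) = 0.4677 Wb.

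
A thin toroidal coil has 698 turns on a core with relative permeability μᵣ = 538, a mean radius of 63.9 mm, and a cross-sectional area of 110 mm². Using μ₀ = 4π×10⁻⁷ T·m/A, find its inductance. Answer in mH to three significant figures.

For a thin toroid, L = μ₀μᵣN²A/(2πR).
L = (4π×10⁻⁷)(538)(698)²(1.100×10^-4) / (2π×6.390×10^-2 m) = 9.024×10^-2 H.

L ≈ 90.2 mH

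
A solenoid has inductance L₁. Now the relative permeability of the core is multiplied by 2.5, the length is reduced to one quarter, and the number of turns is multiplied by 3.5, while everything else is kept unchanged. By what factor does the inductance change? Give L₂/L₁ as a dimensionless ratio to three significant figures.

L₂/L₁ = 123

For a solenoid, L ∝ μᵣN²A/ℓ.
L₂/L₁ = (2.5) × (0.25)^-1 × (3.5)^2 = 123.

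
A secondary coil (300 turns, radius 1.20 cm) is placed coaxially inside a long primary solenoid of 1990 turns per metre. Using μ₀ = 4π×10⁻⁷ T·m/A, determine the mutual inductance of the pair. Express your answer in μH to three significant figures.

The outer solenoid produces a uniform field B₁ = μ₀n₁I₁ across the inner coil,
so the flux linkage is N₂Φ = N₂B₁A₂ = μ₀n₁N₂A₂·I₁, giving M = μ₀n₁N₂A₂.
A₂ = πr² = π(1.200×10^-2 m)² = 4.524×10^-4 m².
M = (4π×10⁻⁷)(1990)(300)(4.524×10^-4) = 3.394×10^-4 H.

M ≈ 339 μH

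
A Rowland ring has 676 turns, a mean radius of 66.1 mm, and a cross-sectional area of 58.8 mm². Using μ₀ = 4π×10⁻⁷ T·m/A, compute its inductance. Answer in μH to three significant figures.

L ≈ 81.3 μH

For a thin toroid, L = μ₀N²A/(2πR).
L = (4π×10⁻⁷)(676)²(5.880×10^-5) / (2π×6.610×10^-2 m) = 8.130×10^-5 H.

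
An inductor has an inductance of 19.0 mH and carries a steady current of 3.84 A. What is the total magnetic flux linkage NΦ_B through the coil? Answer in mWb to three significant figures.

From L = NΦ_B/I, the flux linkage is NΦ_B = LI.
NΦ_B = (1.900×10^-2 H)(3.84 A) = 7.296×10^-2 Wb.

NΦ_B ≈ 73.0 mWb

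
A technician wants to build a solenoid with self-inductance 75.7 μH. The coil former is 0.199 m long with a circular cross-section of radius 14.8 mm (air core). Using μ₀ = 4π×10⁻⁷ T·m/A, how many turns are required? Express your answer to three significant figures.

A = πr² = π(1.480×10^-2 m)² = 6.881×10^-4 m².
From L = μ₀N²A/ℓ, N = √(Lℓ / (μ₀A)).
N = √[(7.570×10^-5)(0.199) / ((4π×10⁻⁷)×6.881×10^-4)] = √(1.742×10^4) ≈ 132.0.

N ≈ 132 turns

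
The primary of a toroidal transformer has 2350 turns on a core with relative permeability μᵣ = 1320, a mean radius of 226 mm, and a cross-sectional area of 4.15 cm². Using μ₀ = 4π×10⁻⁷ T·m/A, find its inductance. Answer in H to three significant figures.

For a thin toroid, L = μ₀μᵣN²A/(2πR).
L = (4π×10⁻⁷)(1320)(2350)²(4.150×10^-4) / (2π×0.226 m) = 2.677 H.

L ≈ 2.68 H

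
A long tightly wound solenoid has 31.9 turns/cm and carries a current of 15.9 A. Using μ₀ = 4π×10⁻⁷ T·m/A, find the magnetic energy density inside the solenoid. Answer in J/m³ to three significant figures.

B = μ₀nI = (4π×10⁻⁷)(3.190×10^3)(15.9) = 6.374×10^-2 T.
u = B²/(2μ₀) = (6.374×10^-2)²/(2×4π×10⁻⁷) = 1.616×10^3 J/m³.

u ≈ 1620 J/m³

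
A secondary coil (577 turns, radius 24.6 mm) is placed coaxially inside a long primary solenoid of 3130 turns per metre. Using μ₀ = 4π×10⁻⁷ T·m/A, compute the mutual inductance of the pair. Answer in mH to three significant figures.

M ≈ 4.31 mH

The outer solenoid produces a uniform field B₁ = μ₀n₁I₁ across the inner coil,
so the flux linkage is N₂Φ = N₂B₁A₂ = μ₀n₁N₂A₂·I₁, giving M = μ₀n₁N₂A₂.
A₂ = πr² = π(2.460×10^-2 m)² = 1.901×10^-3 m².
M = (4π×10⁻⁷)(3130)(577)(1.901×10^-3) = 4.3147×10^-3 H.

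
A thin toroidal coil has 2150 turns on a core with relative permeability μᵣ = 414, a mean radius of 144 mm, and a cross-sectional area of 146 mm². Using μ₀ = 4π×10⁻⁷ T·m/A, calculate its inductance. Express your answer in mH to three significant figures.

For a thin toroid, L = μ₀μᵣN²A/(2πR).
L = (4π×10⁻⁷)(414)(2150)²(1.460×10^-4) / (2π×0.144 m) = 0.3881 H.

L ≈ 388 mH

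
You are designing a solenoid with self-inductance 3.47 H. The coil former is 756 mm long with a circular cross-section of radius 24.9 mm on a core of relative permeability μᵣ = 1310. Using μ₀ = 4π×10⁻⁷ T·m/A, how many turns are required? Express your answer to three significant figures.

A = πr² = π(2.490×10^-2 m)² = 1.948×10^-3 m².
From L = μ₀μᵣN²A/ℓ, N = √(Lℓ / (μ₀μᵣA)).
N = √[(3.47)(0.756) / ((4π×10⁻⁷)(1310)×1.948×10^-3)] = √(8.181×10^5) ≈ 904.5.

N ≈ 905 turns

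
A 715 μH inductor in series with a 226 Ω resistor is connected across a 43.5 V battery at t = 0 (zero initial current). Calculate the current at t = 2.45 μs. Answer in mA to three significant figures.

τ = L/R = 7.150×10^-4/226 = 3.164×10^-6 s; final current I_∞ = ε/R = 43.5/226 = 0.19248 A.
I(t) = I_∞(1 − e^(−t/τ)) with t/τ = 0.774.
I = (0.19248)(1 − e^(−0.774)) = 0.1037 A.

I ≈ 104 mA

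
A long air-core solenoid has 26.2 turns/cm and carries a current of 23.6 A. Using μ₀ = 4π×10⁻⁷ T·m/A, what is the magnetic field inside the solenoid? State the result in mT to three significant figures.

B ≈ 77.7 mT

Inside a long solenoid, B = μ₀nI.
B = (4π×10⁻⁷)(2.620×10^3 m⁻¹)(23.6 A) = 7.770×10^-2 T.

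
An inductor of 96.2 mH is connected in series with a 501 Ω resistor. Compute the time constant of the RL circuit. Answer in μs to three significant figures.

τ = L/R = (9.620×10^-2 H)/(501 Ω) = 1.920×10^-4 s.

τ ≈ 192 μs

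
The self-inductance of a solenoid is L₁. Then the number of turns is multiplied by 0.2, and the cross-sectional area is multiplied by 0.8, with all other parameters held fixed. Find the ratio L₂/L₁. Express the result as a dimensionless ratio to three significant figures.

L₂/L₁ = 0.0320

For a solenoid, L ∝ μᵣN²A/ℓ.
L₂/L₁ = (0.2)^2 × (0.8) = 0.0320.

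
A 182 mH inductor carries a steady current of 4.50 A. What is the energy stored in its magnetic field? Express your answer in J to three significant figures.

U ≈ 1.84 J

Stored magnetic energy: U = ½LI².
U = ½(0.182 H)(4.50 A)² = 1.843 J.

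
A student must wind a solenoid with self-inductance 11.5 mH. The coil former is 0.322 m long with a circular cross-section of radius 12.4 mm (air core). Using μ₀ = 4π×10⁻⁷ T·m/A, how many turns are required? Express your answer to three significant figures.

A = πr² = π(1.240×10^-2 m)² = 4.831×10^-4 m².
From L = μ₀N²A/ℓ, N = √(Lℓ / (μ₀A)).
N = √[(1.150×10^-2)(0.322) / ((4π×10⁻⁷)×4.831×10^-4)] = √(6.100×10^6) ≈ 2469.9.

N ≈ 2470 turns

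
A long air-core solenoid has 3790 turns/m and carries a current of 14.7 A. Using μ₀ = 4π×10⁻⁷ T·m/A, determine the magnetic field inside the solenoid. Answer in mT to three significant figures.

Inside a long solenoid, B = μ₀nI.
B = (4π×10⁻⁷)(3.790×10^3 m⁻¹)(14.7 A) = 7.001×10^-2 T.

B ≈ 70.0 mT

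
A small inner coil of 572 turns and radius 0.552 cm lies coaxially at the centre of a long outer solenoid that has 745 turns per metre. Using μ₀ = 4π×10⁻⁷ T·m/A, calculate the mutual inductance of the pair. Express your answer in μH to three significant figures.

The outer solenoid produces a uniform field B₁ = μ₀n₁I₁ across the inner coil,
so the flux linkage is N₂Φ = N₂B₁A₂ = μ₀n₁N₂A₂·I₁, giving M = μ₀n₁N₂A₂.
A₂ = πr² = π(5.520×10^-3 m)² = 9.573×10^-5 m².
M = (4π×10⁻⁷)(745)(572)(9.573×10^-5) = 5.126×10^-5 H.

M ≈ 51.3 μH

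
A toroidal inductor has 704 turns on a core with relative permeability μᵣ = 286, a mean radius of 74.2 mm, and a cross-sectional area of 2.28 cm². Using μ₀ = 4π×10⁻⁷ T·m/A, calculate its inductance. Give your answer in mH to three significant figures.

L ≈ 87.1 mH

For a thin toroid, L = μ₀μᵣN²A/(2πR).
L = (4π×10⁻⁷)(286)(704)²(2.280×10^-4) / (2π×7.420×10^-2 m) = 8.711×10^-2 H.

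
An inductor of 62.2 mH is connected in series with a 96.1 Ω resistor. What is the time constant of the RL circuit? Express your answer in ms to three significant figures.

τ = L/R = (6.220×10^-2 H)/(96.1 Ω) = 6.472×10^-4 s.

τ ≈ 0.647 ms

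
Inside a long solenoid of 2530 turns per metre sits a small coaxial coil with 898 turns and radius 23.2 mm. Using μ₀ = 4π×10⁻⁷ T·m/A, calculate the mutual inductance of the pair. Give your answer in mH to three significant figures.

The outer solenoid produces a uniform field B₁ = μ₀n₁I₁ across the inner coil,
so the flux linkage is N₂Φ = N₂B₁A₂ = μ₀n₁N₂A₂·I₁, giving M = μ₀n₁N₂A₂.
A₂ = πr² = π(2.320×10^-2 m)² = 1.691×10^-3 m².
M = (4π×10⁻⁷)(2530)(898)(1.691×10^-3) = 4.828×10^-3 H.

M ≈ 4.83 mH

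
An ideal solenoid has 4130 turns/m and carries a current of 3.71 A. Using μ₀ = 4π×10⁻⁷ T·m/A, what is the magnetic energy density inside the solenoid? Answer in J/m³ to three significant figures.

B = μ₀nI = (4π×10⁻⁷)(4.130×10^3)(3.71) = 1.925×10^-2 T.
u = B²/(2μ₀) = (1.925×10^-2)²/(2×4π×10⁻⁷) = 147.5 J/m³.

u ≈ 148 J/m³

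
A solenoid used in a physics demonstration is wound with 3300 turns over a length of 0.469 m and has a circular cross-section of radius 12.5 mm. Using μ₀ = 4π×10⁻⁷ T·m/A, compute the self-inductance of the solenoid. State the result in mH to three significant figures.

A = πr² = π(1.250×10^-2 m)² = 4.909×10^-4 m².
For a long solenoid, L = μ₀N²A/ℓ.
L = (4π×10⁻⁷)(3300)²(4.909×10^-4)/(0.469 m) = 1.432×10^-2 H.

L ≈ 14.3 mH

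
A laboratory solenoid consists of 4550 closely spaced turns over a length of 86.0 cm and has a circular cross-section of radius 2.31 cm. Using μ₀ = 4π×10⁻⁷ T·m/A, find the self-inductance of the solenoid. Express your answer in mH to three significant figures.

L ≈ 50.7 mH

A = πr² = π(2.310×10^-2 m)² = 1.676×10^-3 m².
For a long solenoid, L = μ₀N²A/ℓ.
L = (4π×10⁻⁷)(4550)²(1.676×10^-3)/(0.86 m) = 5.071×10^-2 H.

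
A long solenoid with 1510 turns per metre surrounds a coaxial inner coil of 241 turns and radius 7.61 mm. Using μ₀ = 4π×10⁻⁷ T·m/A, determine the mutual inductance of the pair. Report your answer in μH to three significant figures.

The outer solenoid produces a uniform field B₁ = μ₀n₁I₁ across the inner coil,
so the flux linkage is N₂Φ = N₂B₁A₂ = μ₀n₁N₂A₂·I₁, giving M = μ₀n₁N₂A₂.
A₂ = πr² = π(7.610×10^-3 m)² = 1.819×10^-4 m².
M = (4π×10⁻⁷)(1510)(241)(1.819×10^-4) = 8.320×10^-5 H.

M ≈ 83.2 μH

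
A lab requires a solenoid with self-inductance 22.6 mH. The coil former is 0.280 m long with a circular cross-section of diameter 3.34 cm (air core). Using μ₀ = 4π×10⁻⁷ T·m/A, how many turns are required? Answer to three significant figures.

A = π(d/2)² = π(1.670×10^-2 m)² = 8.762×10^-4 m².
From L = μ₀N²A/ℓ, N = √(Lℓ / (μ₀A)).
N = √[(2.260×10^-2)(0.28) / ((4π×10⁻⁷)×8.762×10^-4)] = √(5.747×10^6) ≈ 2397.4.

N ≈ 2400 turns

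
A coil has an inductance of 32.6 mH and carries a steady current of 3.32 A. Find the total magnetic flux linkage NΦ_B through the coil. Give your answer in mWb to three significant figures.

From L = NΦ_B/I, the flux linkage is NΦ_B = LI.
NΦ_B = (3.260×10^-2 H)(3.32 A) = 0.1082 Wb.

NΦ_B ≈ 108 mWb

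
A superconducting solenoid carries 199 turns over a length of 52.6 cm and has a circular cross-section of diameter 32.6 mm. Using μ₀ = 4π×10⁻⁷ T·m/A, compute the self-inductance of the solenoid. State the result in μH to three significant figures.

L ≈ 79.0 μH

A = π(d/2)² = π(1.630×10^-2 m)² = 8.347×10^-4 m².
For a long solenoid, L = μ₀N²A/ℓ.
L = (4π×10⁻⁷)(199)²(8.347×10^-4)/(0.526 m) = 7.897×10^-5 H.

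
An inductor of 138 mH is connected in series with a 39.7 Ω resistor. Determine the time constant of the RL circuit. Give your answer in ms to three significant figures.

τ = L/R = (0.138 H)/(39.7 Ω) = 3.476×10^-3 s.

τ ≈ 3.48 ms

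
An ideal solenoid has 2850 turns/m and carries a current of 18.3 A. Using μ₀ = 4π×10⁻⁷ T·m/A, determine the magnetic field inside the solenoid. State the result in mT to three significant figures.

Inside a long solenoid, B = μ₀nI.
B = (4π×10⁻⁷)(2.850×10^3 m⁻¹)(18.3 A) = 6.554×10^-2 T.

B ≈ 65.5 mT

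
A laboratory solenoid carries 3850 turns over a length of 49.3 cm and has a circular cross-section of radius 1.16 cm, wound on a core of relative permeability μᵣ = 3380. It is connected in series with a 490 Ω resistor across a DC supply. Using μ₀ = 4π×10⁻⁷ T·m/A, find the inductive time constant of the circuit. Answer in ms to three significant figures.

τ ≈ 110 ms

A = πr² = π(1.160×10^-2 m)² = 4.227×10^-4 m².
L = μ₀μᵣN²A/ℓ = (4π×10⁻⁷)(3380)(3850)²(4.227×10^-4)/(0.493) = 53.98 H.
τ = L/R = (53.98)/(490) = 0.1102 s.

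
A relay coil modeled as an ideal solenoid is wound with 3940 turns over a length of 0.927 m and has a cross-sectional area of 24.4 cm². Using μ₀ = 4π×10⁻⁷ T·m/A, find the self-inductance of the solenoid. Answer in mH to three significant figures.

L ≈ 51.3 mH

A = 24.4 cm² = 2.440×10^-3 m².
For a long solenoid, L = μ₀N²A/ℓ.
L = (4π×10⁻⁷)(3940)²(2.440×10^-3)/(0.927 m) = 5.1347×10^-2 H.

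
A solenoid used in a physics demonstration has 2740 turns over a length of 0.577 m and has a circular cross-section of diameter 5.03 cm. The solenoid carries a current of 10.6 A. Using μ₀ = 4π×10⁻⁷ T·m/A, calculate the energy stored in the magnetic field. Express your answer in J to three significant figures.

A = π(d/2)² = π(2.515×10^-2 m)² = 1.987×10^-3 m².
L = μ₀N²A/ℓ = (4π×10⁻⁷)(2740)²(1.987×10^-3)/(0.577) = 3.249×10^-2 H.
U = ½LI² = ½(3.249×10^-2)(10.6)² = 1.825 J.

U ≈ 1.83 J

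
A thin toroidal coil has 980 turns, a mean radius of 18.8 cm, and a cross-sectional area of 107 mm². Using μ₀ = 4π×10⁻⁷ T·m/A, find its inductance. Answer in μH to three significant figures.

L ≈ 109 μH

For a thin toroid, L = μ₀N²A/(2πR).
L = (4π×10⁻⁷)(980)²(1.070×10^-4) / (2π×0.188 m) = 1.093×10^-4 H.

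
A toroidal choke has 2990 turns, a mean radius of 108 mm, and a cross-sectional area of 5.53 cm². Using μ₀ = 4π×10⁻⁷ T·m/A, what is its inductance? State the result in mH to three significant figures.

L ≈ 9.16 mH

For a thin toroid, L = μ₀N²A/(2πR).
L = (4π×10⁻⁷)(2990)²(5.530×10^-4) / (2π×0.108 m) = 9.155×10^-3 H.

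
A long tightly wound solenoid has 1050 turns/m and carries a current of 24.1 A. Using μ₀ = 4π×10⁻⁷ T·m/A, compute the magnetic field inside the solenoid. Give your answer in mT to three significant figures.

Inside a long solenoid, B = μ₀nI.
B = (4π×10⁻⁷)(1.050×10^3 m⁻¹)(24.1 A) = 3.180×10^-2 T.

B ≈ 31.8 mT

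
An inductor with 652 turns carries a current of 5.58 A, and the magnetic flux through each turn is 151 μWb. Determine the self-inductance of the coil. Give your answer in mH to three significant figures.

L ≈ 17.6 mH

Self-inductance is defined by L = NΦ_B/I (flux linkage over current).
L = (652)(1.510×10^-4 Wb)/(5.58 A) = 1.764×10^-2 H.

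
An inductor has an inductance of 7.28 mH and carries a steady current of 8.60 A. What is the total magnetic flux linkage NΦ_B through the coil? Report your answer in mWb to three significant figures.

From L = NΦ_B/I, the flux linkage is NΦ_B = LI.
NΦ_B = (7.280×10^-3 H)(8.60 A) = 6.261×10^-2 Wb.

NΦ_B ≈ 62.6 mWb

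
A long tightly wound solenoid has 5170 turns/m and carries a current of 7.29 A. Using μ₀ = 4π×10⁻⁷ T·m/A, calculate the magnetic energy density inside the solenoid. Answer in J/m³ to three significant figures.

u ≈ 893 J/m³

B = μ₀nI = (4π×10⁻⁷)(5.170×10^3)(7.29) = 4.736×10^-2 T.
u = B²/(2μ₀) = (4.736×10^-2)²/(2×4π×10⁻⁷) = 892.5 J/m³.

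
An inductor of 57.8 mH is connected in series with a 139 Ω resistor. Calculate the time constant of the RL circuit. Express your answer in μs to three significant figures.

τ ≈ 416 μs

τ = L/R = (5.780×10^-2 H)/(139 Ω) = 4.158×10^-4 s.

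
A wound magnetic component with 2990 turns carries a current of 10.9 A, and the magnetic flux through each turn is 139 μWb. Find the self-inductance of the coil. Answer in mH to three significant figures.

Self-inductance is defined by L = NΦ_B/I (flux linkage over current).
L = (2990)(1.390×10^-4 Wb)/(10.9 A) = 3.813×10^-2 H.

L ≈ 38.1 mH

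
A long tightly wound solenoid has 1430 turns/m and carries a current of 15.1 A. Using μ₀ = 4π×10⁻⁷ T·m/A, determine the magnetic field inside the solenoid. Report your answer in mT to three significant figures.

Inside a long solenoid, B = μ₀nI.
B = (4π×10⁻⁷)(1.430×10^3 m⁻¹)(15.1 A) = 2.713×10^-2 T.

B ≈ 27.1 mT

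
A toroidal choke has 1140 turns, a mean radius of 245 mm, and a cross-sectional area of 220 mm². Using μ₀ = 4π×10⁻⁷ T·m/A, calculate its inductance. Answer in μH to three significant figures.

For a thin toroid, L = μ₀N²A/(2πR).
L = (4π×10⁻⁷)(1140)²(2.200×10^-4) / (2π×0.245 m) = 2.334×10^-4 H.

L ≈ 233 μH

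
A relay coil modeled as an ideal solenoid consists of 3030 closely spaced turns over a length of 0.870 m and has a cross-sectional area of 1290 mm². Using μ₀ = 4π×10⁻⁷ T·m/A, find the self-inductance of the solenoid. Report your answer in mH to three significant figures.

A = 1290 mm² = 1.290×10^-3 m².
For a long solenoid, L = μ₀N²A/ℓ.
L = (4π×10⁻⁷)(3030)²(1.290×10^-3)/(0.87 m) = 1.711×10^-2 H.

L ≈ 17.1 mH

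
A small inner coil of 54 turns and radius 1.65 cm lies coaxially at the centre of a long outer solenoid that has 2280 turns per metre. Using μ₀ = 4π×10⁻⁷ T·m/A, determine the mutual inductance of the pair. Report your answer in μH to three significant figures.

The outer solenoid produces a uniform field B₁ = μ₀n₁I₁ across the inner coil,
so the flux linkage is N₂Φ = N₂B₁A₂ = μ₀n₁N₂A₂·I₁, giving M = μ₀n₁N₂A₂.
A₂ = πr² = π(1.650×10^-2 m)² = 8.553×10^-4 m².
M = (4π×10⁻⁷)(2280)(54)(8.553×10^-4) = 1.323×10^-4 H.

M ≈ 132 μH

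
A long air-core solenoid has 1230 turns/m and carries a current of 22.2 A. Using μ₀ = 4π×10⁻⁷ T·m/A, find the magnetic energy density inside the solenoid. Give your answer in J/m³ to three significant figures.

u ≈ 468 J/m³

B = μ₀nI = (4π×10⁻⁷)(1.230×10^3)(22.2) = 3.431×10^-2 T.
u = B²/(2μ₀) = (3.431×10^-2)²/(2×4π×10⁻⁷) = 468.49 J/m³.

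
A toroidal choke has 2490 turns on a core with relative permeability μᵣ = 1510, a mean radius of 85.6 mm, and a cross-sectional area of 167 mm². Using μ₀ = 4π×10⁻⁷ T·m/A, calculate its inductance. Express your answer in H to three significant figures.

L ≈ 3.65 H

For a thin toroid, L = μ₀μᵣN²A/(2πR).
L = (4π×10⁻⁷)(1510)(2490)²(1.670×10^-4) / (2π×8.560×10^-2 m) = 3.653 H.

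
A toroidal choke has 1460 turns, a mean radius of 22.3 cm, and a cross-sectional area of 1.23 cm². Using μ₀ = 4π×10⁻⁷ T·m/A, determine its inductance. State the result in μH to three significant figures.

L ≈ 235 μH

For a thin toroid, L = μ₀N²A/(2πR).
L = (4π×10⁻⁷)(1460)²(1.230×10^-4) / (2π×0.223 m) = 2.351×10^-4 H.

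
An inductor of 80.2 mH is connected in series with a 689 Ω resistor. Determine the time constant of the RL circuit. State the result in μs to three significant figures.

τ ≈ 116 μs

τ = L/R = (8.020×10^-2 H)/(689 Ω) = 1.164×10^-4 s.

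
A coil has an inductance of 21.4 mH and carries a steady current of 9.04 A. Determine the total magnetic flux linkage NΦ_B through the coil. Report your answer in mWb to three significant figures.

From L = NΦ_B/I, the flux linkage is NΦ_B = LI.
NΦ_B = (2.140×10^-2 H)(9.04 A) = 0.19346 Wb.

NΦ_B ≈ 193 mWb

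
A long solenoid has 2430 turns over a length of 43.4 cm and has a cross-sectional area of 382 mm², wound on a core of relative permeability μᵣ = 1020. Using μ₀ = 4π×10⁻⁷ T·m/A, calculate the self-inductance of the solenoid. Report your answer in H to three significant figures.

L ≈ 6.66 H

A = 382 mm² = 3.820×10^-4 m².
For a long solenoid, L = μ₀μᵣN²A/ℓ.
L = (4π×10⁻⁷)(1020)(2430)²(3.820×10^-4)/(0.434 m) = 6.662 H.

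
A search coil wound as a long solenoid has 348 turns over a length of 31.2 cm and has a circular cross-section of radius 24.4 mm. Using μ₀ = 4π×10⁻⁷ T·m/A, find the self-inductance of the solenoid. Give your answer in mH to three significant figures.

A = πr² = π(2.440×10^-2 m)² = 1.870×10^-3 m².
For a long solenoid, L = μ₀N²A/ℓ.
L = (4π×10⁻⁷)(348)²(1.870×10^-3)/(0.312 m) = 9.123×10^-4 H.

L ≈ 0.912 mH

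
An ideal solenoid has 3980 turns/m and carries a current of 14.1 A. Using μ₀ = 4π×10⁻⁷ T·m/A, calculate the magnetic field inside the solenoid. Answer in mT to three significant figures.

Inside a long solenoid, B = μ₀nI.
B = (4π×10⁻⁷)(3.980×10^3 m⁻¹)(14.1 A) = 7.052×10^-2 T.

B ≈ 70.5 mT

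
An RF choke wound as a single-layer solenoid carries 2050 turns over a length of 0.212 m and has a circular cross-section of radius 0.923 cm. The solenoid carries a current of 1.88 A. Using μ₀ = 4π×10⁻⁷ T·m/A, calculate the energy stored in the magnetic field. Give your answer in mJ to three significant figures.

U ≈ 11.8 mJ

A = πr² = π(9.230×10^-3 m)² = 2.676×10^-4 m².
L = μ₀N²A/ℓ = (4π×10⁻⁷)(2050)²(2.676×10^-4)/(0.212) = 6.667×10^-3 H.
U = ½LI² = ½(6.667×10^-3)(1.88)² = 1.178×10^-2 J.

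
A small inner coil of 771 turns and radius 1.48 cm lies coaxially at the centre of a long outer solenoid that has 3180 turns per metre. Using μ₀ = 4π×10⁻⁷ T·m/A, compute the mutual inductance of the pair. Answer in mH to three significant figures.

The outer solenoid produces a uniform field B₁ = μ₀n₁I₁ across the inner coil,
so the flux linkage is N₂Φ = N₂B₁A₂ = μ₀n₁N₂A₂·I₁, giving M = μ₀n₁N₂A₂.
A₂ = πr² = π(1.480×10^-2 m)² = 6.881×10^-4 m².
M = (4π×10⁻⁷)(3180)(771)(6.881×10^-4) = 2.120×10^-3 H.

M ≈ 2.12 mH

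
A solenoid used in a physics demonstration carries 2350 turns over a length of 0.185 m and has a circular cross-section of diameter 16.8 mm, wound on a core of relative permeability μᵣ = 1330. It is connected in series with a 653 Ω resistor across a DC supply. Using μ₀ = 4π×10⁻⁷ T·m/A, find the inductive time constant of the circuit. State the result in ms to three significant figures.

A = π(d/2)² = π(8.400×10^-3 m)² = 2.217×10^-4 m².
L = μ₀μᵣN²A/ℓ = (4π×10⁻⁷)(1330)(2350)²(2.217×10^-4)/(0.185) = 11.06 H.
τ = L/R = (11.06)/(653) = 1.694×10^-2 s.

τ ≈ 16.9 ms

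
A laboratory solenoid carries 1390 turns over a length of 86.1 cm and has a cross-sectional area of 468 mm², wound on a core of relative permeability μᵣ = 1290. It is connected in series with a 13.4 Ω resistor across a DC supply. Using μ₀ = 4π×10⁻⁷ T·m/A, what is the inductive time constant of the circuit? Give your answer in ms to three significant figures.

τ ≈ 127 ms

A = 468 mm² = 4.680×10^-4 m².
L = μ₀μᵣN²A/ℓ = (4π×10⁻⁷)(1290)(1390)²(4.680×10^-4)/(0.861) = 1.702 H.
τ = L/R = (1.702)/(13.4) = 0.127 s.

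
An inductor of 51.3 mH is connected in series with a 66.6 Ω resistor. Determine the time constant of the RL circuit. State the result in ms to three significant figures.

τ ≈ 0.770 ms

τ = L/R = (5.130×10^-2 H)/(66.6 Ω) = 7.703×10^-4 s.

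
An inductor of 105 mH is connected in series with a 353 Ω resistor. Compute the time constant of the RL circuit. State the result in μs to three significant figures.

τ = L/R = (0.105 H)/(353 Ω) = 2.9745×10^-4 s.

τ ≈ 297 μs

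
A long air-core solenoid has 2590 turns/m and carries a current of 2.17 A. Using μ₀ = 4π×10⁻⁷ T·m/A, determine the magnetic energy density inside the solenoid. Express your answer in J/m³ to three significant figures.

B = μ₀nI = (4π×10⁻⁷)(2.590×10^3)(2.17) = 7.063×10^-3 T.
u = B²/(2μ₀) = (7.063×10^-3)²/(2×4π×10⁻⁷) = 19.847 J/m³.

u ≈ 19.8 J/m³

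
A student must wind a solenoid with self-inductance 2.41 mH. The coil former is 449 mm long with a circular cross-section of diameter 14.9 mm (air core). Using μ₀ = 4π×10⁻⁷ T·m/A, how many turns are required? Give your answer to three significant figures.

A = π(d/2)² = π(7.450×10^-3 m)² = 1.744×10^-4 m².
From L = μ₀N²A/ℓ, N = √(Lℓ / (μ₀A)).
N = √[(2.410×10^-3)(0.449) / ((4π×10⁻⁷)×1.744×10^-4)] = √(4.938×10^6) ≈ 2222.3.

N ≈ 2220 turns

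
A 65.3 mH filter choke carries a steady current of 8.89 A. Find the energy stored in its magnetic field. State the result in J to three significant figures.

Stored magnetic energy: U = ½LI².
U = ½(6.530×10^-2 H)(8.89 A)² = 2.58 J.

U ≈ 2.58 J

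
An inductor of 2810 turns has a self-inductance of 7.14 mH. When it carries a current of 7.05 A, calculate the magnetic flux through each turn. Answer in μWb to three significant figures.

From L = NΦ_B/I, the flux per turn is Φ_B = LI/N.
Φ_B = (7.140×10^-3 H)(7.05 A)/2810 = 1.791×10^-5 Wb.

Φ_B ≈ 17.9 μWb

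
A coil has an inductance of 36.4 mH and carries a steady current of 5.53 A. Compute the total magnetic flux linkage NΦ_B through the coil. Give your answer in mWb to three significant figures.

From L = NΦ_B/I, the flux linkage is NΦ_B = LI.
NΦ_B = (3.640×10^-2 H)(5.53 A) = 0.2013 Wb.

NΦ_B ≈ 201 mWb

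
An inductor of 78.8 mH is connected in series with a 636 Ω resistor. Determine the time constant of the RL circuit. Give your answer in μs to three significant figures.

τ ≈ 124 μs

τ = L/R = (7.880×10^-2 H)/(636 Ω) = 1.239×10^-4 s.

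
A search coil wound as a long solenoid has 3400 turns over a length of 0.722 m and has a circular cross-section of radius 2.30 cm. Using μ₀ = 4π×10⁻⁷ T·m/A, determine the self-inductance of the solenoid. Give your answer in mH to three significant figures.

A = πr² = π(2.300×10^-2 m)² = 1.662×10^-3 m².
For a long solenoid, L = μ₀N²A/ℓ.
L = (4π×10⁻⁷)(3400)²(1.662×10^-3)/(0.722 m) = 3.344×10^-2 H.

L ≈ 33.4 mH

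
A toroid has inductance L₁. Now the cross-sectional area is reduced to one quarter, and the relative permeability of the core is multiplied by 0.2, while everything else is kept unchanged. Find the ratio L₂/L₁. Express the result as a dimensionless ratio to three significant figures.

L₂/L₁ = 0.0500

For a toroid, L ∝ μᵣN²A/R.
L₂/L₁ = (0.25) × (0.2) = 0.0500.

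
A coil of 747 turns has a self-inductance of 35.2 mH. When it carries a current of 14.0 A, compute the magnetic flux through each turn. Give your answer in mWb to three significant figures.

Φ_B ≈ 0.660 mWb

From L = NΦ_B/I, the flux per turn is Φ_B = LI/N.
Φ_B = (3.520×10^-2 H)(14.0 A)/747 = 6.597×10^-4 Wb.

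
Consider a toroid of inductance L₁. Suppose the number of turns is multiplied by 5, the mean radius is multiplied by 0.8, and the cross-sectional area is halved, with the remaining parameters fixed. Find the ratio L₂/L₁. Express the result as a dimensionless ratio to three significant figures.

L₂/L₁ = 15.6

For a toroid, L ∝ μᵣN²A/R.
L₂/L₁ = (5)^2 × (0.8)^-1 × (0.5) = 15.6.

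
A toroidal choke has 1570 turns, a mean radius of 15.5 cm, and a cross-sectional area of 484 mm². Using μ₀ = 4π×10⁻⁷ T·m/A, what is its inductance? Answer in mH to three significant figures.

L ≈ 1.54 mH

For a thin toroid, L = μ₀N²A/(2πR).
L = (4π×10⁻⁷)(1570)²(4.840×10^-4) / (2π×0.155 m) = 1.539×10^-3 H.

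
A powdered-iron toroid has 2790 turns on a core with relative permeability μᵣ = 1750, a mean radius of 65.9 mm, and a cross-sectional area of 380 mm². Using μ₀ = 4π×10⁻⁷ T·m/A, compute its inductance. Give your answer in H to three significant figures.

L ≈ 15.7 H

For a thin toroid, L = μ₀μᵣN²A/(2πR).
L = (4π×10⁻⁷)(1750)(2790)²(3.800×10^-4) / (2π×6.590×10^-2 m) = 15.71 H.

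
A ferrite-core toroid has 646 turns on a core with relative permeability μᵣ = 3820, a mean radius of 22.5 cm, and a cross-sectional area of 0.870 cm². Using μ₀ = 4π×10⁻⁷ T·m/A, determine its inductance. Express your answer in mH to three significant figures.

L ≈ 123 mH

For a thin toroid, L = μ₀μᵣN²A/(2πR).
L = (4π×10⁻⁷)(3820)(646)²(8.700×10^-5) / (2π×0.225 m) = 0.1233 H.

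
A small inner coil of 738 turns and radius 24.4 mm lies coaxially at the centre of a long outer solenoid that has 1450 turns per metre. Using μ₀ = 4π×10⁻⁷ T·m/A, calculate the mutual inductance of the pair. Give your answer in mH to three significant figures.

The outer solenoid produces a uniform field B₁ = μ₀n₁I₁ across the inner coil,
so the flux linkage is N₂Φ = N₂B₁A₂ = μ₀n₁N₂A₂·I₁, giving M = μ₀n₁N₂A₂.
A₂ = πr² = π(2.440×10^-2 m)² = 1.870×10^-3 m².
M = (4π×10⁻⁷)(1450)(738)(1.870×10^-3) = 2.515×10^-3 H.

M ≈ 2.52 mH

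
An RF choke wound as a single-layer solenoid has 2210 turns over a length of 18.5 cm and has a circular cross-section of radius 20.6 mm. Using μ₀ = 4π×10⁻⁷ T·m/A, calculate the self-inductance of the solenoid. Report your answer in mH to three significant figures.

A = πr² = π(2.060×10^-2 m)² = 1.333×10^-3 m².
For a long solenoid, L = μ₀N²A/ℓ.
L = (4π×10⁻⁷)(2210)²(1.333×10^-3)/(0.185 m) = 4.423×10^-2 H.

L ≈ 44.2 mH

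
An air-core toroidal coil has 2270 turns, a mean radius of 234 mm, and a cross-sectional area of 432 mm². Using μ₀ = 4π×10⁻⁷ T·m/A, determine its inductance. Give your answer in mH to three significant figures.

For a thin toroid, L = μ₀N²A/(2πR).
L = (4π×10⁻⁷)(2270)²(4.320×10^-4) / (2π×0.234 m) = 1.903×10^-3 H.

L ≈ 1.90 mH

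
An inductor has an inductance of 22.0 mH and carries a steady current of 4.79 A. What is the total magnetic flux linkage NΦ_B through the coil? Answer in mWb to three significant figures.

NΦ_B ≈ 105 mWb

From L = NΦ_B/I, the flux linkage is NΦ_B = LI.
NΦ_B = (2.200×10^-2 H)(4.79 A) = 0.1054 Wb.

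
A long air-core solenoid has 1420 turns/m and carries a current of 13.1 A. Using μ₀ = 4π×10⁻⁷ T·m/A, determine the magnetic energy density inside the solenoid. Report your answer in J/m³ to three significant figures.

u ≈ 217 J/m³

B = μ₀nI = (4π×10⁻⁷)(1.420×10^3)(13.1) = 2.338×10^-2 T.
u = B²/(2μ₀) = (2.338×10^-2)²/(2×4π×10⁻⁷) = 217.4 J/m³.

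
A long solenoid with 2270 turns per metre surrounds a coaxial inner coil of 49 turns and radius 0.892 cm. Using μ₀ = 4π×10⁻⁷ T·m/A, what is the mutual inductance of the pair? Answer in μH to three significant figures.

M ≈ 34.9 μH

The outer solenoid produces a uniform field B₁ = μ₀n₁I₁ across the inner coil,
so the flux linkage is N₂Φ = N₂B₁A₂ = μ₀n₁N₂A₂·I₁, giving M = μ₀n₁N₂A₂.
A₂ = πr² = π(8.920×10^-3 m)² = 2.500×10^-4 m².
M = (4π×10⁻⁷)(2270)(49)(2.500×10^-4) = 3.494×10^-5 H.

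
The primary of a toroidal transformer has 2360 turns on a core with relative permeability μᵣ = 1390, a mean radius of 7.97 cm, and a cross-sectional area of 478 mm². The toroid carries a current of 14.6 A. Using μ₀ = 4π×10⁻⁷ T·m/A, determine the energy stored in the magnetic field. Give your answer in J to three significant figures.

U ≈ 990 J

L = μ₀μᵣN²A/(2πR) = (4π×10⁻⁷)(1390)(2360)²(4.780×10^-4)/(2π×7.970×10^-2) = 9.286 H.
U = ½LI² = ½(9.286)(14.6)² = 989.7 J.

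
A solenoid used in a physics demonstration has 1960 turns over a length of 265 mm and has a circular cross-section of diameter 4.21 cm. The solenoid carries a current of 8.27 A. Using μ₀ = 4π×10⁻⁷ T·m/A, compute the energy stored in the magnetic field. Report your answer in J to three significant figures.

A = π(d/2)² = π(2.105×10^-2 m)² = 1.392×10^-3 m².
L = μ₀N²A/ℓ = (4π×10⁻⁷)(1960)²(1.392×10^-3)/(0.265) = 2.536×10^-2 H.
U = ½LI² = ½(2.536×10^-2)(8.27)² = 0.8672 J.

U ≈ 0.867 J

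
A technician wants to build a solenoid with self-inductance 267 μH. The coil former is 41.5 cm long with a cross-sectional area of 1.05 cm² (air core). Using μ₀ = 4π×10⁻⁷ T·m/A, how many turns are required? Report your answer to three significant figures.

A = 1.05 cm² = 1.050×10^-4 m².
From L = μ₀N²A/ℓ, N = √(Lℓ / (μ₀A)).
N = √[(2.670×10^-4)(0.415) / ((4π×10⁻⁷)×1.050×10^-4)] = √(8.398×10^5) ≈ 916.4.

N ≈ 916 turns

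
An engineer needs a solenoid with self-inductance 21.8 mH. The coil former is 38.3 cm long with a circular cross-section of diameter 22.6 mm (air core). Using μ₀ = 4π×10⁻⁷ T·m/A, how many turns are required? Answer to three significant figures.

N ≈ 4070 turns

A = π(d/2)² = π(1.130×10^-2 m)² = 4.011×10^-4 m².
From L = μ₀N²A/ℓ, N = √(Lℓ / (μ₀A)).
N = √[(2.180×10^-2)(0.383) / ((4π×10⁻⁷)×4.011×10^-4)] = √(1.656×10^7) ≈ 4069.8.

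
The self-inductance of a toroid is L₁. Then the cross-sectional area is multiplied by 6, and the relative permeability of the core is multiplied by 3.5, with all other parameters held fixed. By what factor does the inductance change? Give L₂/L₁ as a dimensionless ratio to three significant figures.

For a toroid, L ∝ μᵣN²A/R.
L₂/L₁ = (6) × (3.5) = 21.0.

L₂/L₁ = 21.0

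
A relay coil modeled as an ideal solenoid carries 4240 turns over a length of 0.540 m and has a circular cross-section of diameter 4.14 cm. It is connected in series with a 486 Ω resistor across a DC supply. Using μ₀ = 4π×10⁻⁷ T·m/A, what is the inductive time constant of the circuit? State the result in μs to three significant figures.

τ ≈ 116 μs

A = π(d/2)² = π(2.070×10^-2 m)² = 1.346×10^-3 m².
L = μ₀N²A/ℓ = (4π×10⁻⁷)(4240)²(1.346×10^-3)/(0.54) = 5.632×10^-2 H.
τ = L/R = (5.632×10^-2)/(486) = 1.159×10^-4 s.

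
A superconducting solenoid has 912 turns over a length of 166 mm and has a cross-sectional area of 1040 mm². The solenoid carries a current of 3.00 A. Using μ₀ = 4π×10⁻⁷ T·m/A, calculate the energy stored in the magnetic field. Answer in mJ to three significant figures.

A = 1040 mm² = 1.040×10^-3 m².
L = μ₀N²A/ℓ = (4π×10⁻⁷)(912)²(1.040×10^-3)/(0.166) = 6.548×10^-3 H.
U = ½LI² = ½(6.548×10^-3)(3.00)² = 2.947×10^-2 J.

U ≈ 29.5 mJ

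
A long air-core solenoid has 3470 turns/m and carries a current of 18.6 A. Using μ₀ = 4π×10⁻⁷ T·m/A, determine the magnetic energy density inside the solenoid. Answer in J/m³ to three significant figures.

u ≈ 2620 J/m³

B = μ₀nI = (4π×10⁻⁷)(3.470×10^3)(18.6) = 8.111×10^-2 T.
u = B²/(2μ₀) = (8.111×10^-2)²/(2×4π×10⁻⁷) = 2.617×10^3 J/m³.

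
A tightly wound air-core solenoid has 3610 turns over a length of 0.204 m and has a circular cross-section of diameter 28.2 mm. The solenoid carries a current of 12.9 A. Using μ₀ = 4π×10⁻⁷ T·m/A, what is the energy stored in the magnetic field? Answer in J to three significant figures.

U ≈ 4.17 J

A = π(d/2)² = π(1.410×10^-2 m)² = 6.246×10^-4 m².
L = μ₀N²A/ℓ = (4π×10⁻⁷)(3610)²(6.246×10^-4)/(0.204) = 5.014×10^-2 H.
U = ½LI² = ½(5.014×10^-2)(12.9)² = 4.172 J.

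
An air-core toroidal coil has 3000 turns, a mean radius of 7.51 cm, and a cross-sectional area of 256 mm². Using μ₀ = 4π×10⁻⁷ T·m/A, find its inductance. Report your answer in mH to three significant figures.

L ≈ 6.14 mH

For a thin toroid, L = μ₀N²A/(2πR).
L = (4π×10⁻⁷)(3000)²(2.560×10^-4) / (2π×7.510×10^-2 m) = 6.136×10^-3 H.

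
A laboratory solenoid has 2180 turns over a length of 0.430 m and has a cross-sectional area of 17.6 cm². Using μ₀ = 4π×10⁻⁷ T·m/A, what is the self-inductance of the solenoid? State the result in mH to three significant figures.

A = 17.6 cm² = 1.760×10^-3 m².
For a long solenoid, L = μ₀N²A/ℓ.
L = (4π×10⁻⁷)(2180)²(1.760×10^-3)/(0.43 m) = 2.444×10^-2 H.

L ≈ 24.4 mH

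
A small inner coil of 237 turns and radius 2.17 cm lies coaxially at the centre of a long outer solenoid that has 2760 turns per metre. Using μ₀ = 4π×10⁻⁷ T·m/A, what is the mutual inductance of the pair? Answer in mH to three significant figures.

The outer solenoid produces a uniform field B₁ = μ₀n₁I₁ across the inner coil,
so the flux linkage is N₂Φ = N₂B₁A₂ = μ₀n₁N₂A₂·I₁, giving M = μ₀n₁N₂A₂.
A₂ = πr² = π(2.170×10^-2 m)² = 1.479×10^-3 m².
M = (4π×10⁻⁷)(2760)(237)(1.479×10^-3) = 1.216×10^-3 H.

M ≈ 1.22 mH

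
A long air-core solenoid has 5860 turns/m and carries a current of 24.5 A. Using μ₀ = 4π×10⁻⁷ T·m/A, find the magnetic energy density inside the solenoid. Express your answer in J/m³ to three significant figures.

u ≈ 13000 J/m³

B = μ₀nI = (4π×10⁻⁷)(5.860×10^3)(24.5) = 0.1804 T.
u = B²/(2μ₀) = (0.1804)²/(2×4π×10⁻⁷) = 1.295×10^4 J/m³.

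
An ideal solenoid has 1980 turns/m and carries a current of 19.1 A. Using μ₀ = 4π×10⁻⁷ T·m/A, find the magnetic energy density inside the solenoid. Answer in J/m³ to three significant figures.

u ≈ 899 J/m³

B = μ₀nI = (4π×10⁻⁷)(1.980×10^3)(19.1) = 4.752×10^-2 T.
u = B²/(2μ₀) = (4.752×10^-2)²/(2×4π×10⁻⁷) = 898.6 J/m³.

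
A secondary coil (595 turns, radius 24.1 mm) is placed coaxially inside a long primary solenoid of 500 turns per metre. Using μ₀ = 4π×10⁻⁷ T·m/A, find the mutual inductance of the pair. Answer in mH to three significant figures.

M ≈ 0.682 mH

The outer solenoid produces a uniform field B₁ = μ₀n₁I₁ across the inner coil,
so the flux linkage is N₂Φ = N₂B₁A₂ = μ₀n₁N₂A₂·I₁, giving M = μ₀n₁N₂A₂.
A₂ = πr² = π(2.410×10^-2 m)² = 1.8247×10^-3 m².
M = (4π×10⁻⁷)(500)(595)(1.8247×10^-3) = 6.822×10^-4 H.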